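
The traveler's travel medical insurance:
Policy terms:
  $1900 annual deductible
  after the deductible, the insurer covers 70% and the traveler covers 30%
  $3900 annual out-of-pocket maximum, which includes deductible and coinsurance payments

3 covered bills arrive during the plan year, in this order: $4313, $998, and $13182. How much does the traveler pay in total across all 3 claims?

Bill 1, $4313: deductible takes $1900, $2413 remains; traveler's 30% is $723.90. Cost to traveler: $2623.90. OOP to date $2623.90.
Bill 2, $998: deductible met; 30% of $998 = $299.40. Traveler owes $299.40 (running OOP $2923.30).
Bill 3, $13182: deductible met; 30% of $13182 = $3954.60. Adding that to $2923.30 gives $6877.90, past the $3900 cap; traveler pays only $3900 − $2923.30 = $976.70.
Total paid by the traveler: $2623.90 + $299.40 + $976.70 = $3900.

$3900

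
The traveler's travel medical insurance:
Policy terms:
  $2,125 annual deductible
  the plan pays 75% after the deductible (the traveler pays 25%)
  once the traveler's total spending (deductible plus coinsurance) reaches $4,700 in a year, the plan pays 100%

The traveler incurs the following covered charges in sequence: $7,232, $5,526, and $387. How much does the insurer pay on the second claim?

Claim 1 — $7,232: $2,125 finishes the deductible; $5,107 goes to coinsurance; coinsurance $5,107 × 25% = $1,276.75. Traveler pays $3,401.75; OOP now $3,401.75. Insurer: $7,232 − $3,401.75 = $3,830.25.
Claim 2 — $5,526: 25% coinsurance on $5,526 = $1,381.50. Adding that to $3,401.75 gives $4,783.25, past the $4,700 cap; traveler pays only $4,700 − $3,401.75 = $1,298.25. Plan pays $5,526 − $1,298.25 = $4,227.75.

$4,227.75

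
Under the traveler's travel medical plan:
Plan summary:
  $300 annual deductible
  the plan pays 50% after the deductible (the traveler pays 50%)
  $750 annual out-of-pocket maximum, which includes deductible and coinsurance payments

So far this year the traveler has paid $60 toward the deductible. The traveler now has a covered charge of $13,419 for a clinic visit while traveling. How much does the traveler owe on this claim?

$60 of the $300 deductible is already met, leaving $240.
After the $240 deductible portion, $13,419 − $240 = $13,179 is subject to coinsurance.
50% of $13,179 = $6,589.50 falls to the traveler.
So the traveler owes $240 + $6,589.50 = $6,829.50 before any cap.
Adding $6,829.50 to the $60 already spent would give $6,889.50, which exceeds the $750 cap; the traveler pays just $750 − $60 = $690.

$690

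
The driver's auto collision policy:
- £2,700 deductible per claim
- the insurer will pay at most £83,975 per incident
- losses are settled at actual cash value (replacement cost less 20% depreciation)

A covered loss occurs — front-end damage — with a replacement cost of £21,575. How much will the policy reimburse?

£14,560

At 20% depreciation, ACV = £21,575 − £4,315 = £17,260.
Less the £2,700 deductible: £17,260 − £2,700 = £14,560.
£14,560 is within the £83,975 limit, so the insurer pays £14,560.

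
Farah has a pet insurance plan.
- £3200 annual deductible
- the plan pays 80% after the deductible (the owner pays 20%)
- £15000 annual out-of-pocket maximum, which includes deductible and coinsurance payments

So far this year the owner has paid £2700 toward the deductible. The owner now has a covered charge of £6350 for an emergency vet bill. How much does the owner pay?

£2700 of the £3200 deductible is already met, leaving £500.
After the £500 deductible portion, £6350 − £500 = £5850 is subject to coinsurance.
20% of £5850 = £1170 falls to the owner.
That puts the owner's cost at £500 + £1170 = £1670 before any cap.
Cumulative spending £2700 + £1670 = £4370 stays under the £15000 maximum.

£1670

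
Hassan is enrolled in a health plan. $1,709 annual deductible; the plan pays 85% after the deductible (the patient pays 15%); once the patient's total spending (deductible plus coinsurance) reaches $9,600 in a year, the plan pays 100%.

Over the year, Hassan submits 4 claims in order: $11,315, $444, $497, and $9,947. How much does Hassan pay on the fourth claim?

$1,492.05

Claim 1 ($11,315): deductible takes $1,709, $9,606 remains; patient's 15% is $1,440.90. Patient pays $3,149.90; OOP now $3,149.90.
Claim 2 ($444): deductible met; 15% of $444 = $66.60. Patient owes $66.60 (running OOP $3,216.50).
Claim 3 ($497): deductible met; 15% of $497 = $74.55. Cost to patient: $74.55. OOP to date $3,291.05.
Claim 4 ($9,947): deductible met; 15% of $9,947 = $1,492.05. Patient pays $1,492.05; OOP now $4,783.10.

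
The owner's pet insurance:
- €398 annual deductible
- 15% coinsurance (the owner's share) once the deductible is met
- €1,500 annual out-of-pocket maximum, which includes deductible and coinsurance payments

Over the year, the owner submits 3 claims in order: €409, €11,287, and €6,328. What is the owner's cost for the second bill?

€1,100.35

#1 (€409): €398 to deductible, leaving €11; coinsurance €11 × 15% = €1.65. Owner owes €399.65 (running OOP €399.65).
#2 (€11,287): 15% coinsurance on €11,287 = €1,693.05. That would push OOP to €2,092.70, over the €1,500 cap, so owner pays €1,500 − €399.65 = €1,100.35.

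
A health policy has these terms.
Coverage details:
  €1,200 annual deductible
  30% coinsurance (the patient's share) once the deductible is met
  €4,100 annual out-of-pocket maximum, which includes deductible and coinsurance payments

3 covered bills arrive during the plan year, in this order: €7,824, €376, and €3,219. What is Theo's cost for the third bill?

Bill 1, €7,824: deductible takes €1,200, €6,624 remains; coinsurance €6,624 × 30% = €1,987.20. Patient owes €3,187.20 (running OOP €3,187.20).
Bill 2, €376: deductible already satisfied, so patient's share is 30% × €376 = €112.80. Patient pays €112.80; OOP now €3,300.
Bill 3, €3,219: deductible already satisfied, so patient's share is 30% × €3,219 = €965.70. OOP would hit €4,265.70 > €4,100, so the cap limits the patient to €4,100 − €3,300 = €800.

€800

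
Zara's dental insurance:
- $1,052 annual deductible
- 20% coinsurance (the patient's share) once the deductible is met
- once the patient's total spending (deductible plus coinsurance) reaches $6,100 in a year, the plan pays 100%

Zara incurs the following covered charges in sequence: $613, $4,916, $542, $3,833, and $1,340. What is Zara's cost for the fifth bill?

Claim 1 — $613: entire amount goes to the deductible. Patient owes $613 (running OOP $613).
Claim 2 — $4,916: deductible takes $439, $4,477 remains; 20% of $4,477 = $895.40. Patient pays $1,334.40; OOP now $1,947.40.
Claim 3 — $542: deductible already satisfied, so patient's share is 20% × $542 = $108.40. Patient pays $108.40; OOP now $2,055.80.
Claim 4 — $3,833: 20% coinsurance on $3,833 = $766.60. Cost to patient: $766.60. OOP to date $2,822.40.
Claim 5 — $1,340: deductible already satisfied, so patient's share is 20% × $1,340 = $268. Cost to patient: $268. OOP to date $3,090.40.

$268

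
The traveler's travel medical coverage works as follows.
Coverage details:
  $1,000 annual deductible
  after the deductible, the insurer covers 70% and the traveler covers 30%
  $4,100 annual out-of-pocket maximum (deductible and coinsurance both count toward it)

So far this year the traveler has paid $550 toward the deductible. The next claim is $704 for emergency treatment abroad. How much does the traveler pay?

$526.20

Remaining deductible: $1,000 − $550 = $450.
The remaining $254 (= $704 − $450) moves to coinsurance.
Coinsurance: $254 × 30% = $76.20.
That puts the traveler's cost at $450 + $76.20 = $526.20 before any cap.
Total out-of-pocket so far would be $550 + $526.20 = $1,076.20, below the $4,100 cap — no reduction.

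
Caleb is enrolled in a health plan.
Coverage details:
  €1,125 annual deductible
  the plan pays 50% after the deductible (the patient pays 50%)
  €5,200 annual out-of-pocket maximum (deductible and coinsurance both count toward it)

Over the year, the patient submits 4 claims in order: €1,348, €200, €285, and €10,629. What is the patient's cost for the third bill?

Claim 1 — €1,348: €1,125 to deductible, leaving €223; coinsurance €223 × 50% = €111.50. Patient pays €1,236.50; OOP now €1,236.50.
Claim 2 — €200: deductible met; 50% of €200 = €100. Patient pays €100; OOP now €1,336.50.
Claim 3 — €285: deductible already satisfied, so patient's share is 50% × €285 = €142.50. Patient owes €142.50 (running OOP €1,479).

€142.50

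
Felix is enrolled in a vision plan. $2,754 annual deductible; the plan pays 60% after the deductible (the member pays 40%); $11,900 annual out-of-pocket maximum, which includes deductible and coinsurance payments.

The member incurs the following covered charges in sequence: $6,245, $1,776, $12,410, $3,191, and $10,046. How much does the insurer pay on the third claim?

$7,446

Claim 1 — $6,245: $2,754 finishes the deductible; $3,491 goes to coinsurance; 40% of $3,491 = $1,396.40. Member pays $4,150.40; OOP now $4,150.40. Plan pays $6,245 − $4,150.40 = $2,094.60.
Claim 2 — $1,776: deductible already satisfied, so member's share is 40% × $1,776 = $710.40. Member pays $710.40; OOP now $4,860.80. Plan pays $1,776 − $710.40 = $1,065.60.
Claim 3 — $12,410: deductible met; 40% of $12,410 = $4,964. Cost to member: $4,964. OOP to date $9,824.80. Insurer: $12,410 − $4,964 = $7,446.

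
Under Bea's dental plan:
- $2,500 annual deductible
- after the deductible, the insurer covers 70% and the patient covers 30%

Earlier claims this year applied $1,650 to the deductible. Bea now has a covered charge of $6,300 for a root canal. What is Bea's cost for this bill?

$2,485

$1,650 of the $2,500 deductible is already met, leaving $850.
The remaining $5,450 (= $6,300 − $850) moves to coinsurance.
30% of $5,450 = $1,635 falls to the patient.
So the patient owes $850 + $1,635 = $2,485.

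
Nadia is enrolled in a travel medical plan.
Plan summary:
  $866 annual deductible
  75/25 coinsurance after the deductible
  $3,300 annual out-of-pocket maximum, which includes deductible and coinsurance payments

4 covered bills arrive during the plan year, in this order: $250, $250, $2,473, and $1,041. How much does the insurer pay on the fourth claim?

Bill 1, $250: entire amount goes to the deductible. Traveler pays $250; OOP now $250. Insurer: $250 − $250 = $0.
Bill 2, $250: fully absorbed by the deductible. Traveler owes $250 (running OOP $500). Plan pays $250 − $250 = $0.
Bill 3, $2,473: $366 finishes the deductible; $2,107 goes to coinsurance; coinsurance $2,107 × 25% = $526.75. Cost to traveler: $892.75. OOP to date $1,392.75. Insurer: $2,473 − $892.75 = $1,580.25.
Bill 4, $1,041: deductible met; 25% of $1,041 = $260.25. Traveler pays $260.25; OOP now $1,653. Plan pays $1,041 − $260.25 = $780.75.

$780.75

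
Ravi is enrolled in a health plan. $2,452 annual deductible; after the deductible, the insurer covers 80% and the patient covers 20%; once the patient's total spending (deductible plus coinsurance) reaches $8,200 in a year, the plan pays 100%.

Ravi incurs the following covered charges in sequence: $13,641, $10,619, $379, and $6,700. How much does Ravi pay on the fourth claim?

$1,310.60

Bill 1, $13,641: deductible takes $2,452, $11,189 remains; 20% of $11,189 = $2,237.80. Patient pays $4,689.80; OOP now $4,689.80.
Bill 2, $10,619: deductible already satisfied, so patient's share is 20% × $10,619 = $2,123.80. Cost to patient: $2,123.80. OOP to date $6,813.60.
Bill 3, $379: 20% coinsurance on $379 = $75.80. Patient owes $75.80 (running OOP $6,889.40).
Bill 4, $6,700: 20% coinsurance on $6,700 = $1,340. Adding that to $6,889.40 gives $8,229.40, past the $8,200 cap; patient pays only $8,200 − $6,889.40 = $1,310.60.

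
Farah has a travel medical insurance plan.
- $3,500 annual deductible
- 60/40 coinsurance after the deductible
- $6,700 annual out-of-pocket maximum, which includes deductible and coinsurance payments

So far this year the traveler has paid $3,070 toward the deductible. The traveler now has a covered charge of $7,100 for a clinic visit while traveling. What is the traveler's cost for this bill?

Deductible still to meet: $3,500 − $3,070 = $430.
After the $430 deductible portion, $7,100 − $430 = $6,670 is subject to coinsurance.
Coinsurance: $6,670 × 40% = $2,668.
That puts the traveler's cost at $430 + $2,668 = $3,098 before any cap.
Year-to-date out-of-pocket becomes $3,070 + $3,098 = $6,168, still under the $6,700 maximum, so no cap applies.

$3,098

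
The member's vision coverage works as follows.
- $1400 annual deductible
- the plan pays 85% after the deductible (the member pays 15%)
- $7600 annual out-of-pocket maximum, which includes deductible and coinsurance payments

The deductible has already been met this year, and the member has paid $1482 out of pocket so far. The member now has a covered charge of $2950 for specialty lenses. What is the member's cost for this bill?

$442.50

With the deductible met, the entire $2950 is subject to coinsurance.
Coinsurance: $2950 × 15% = $442.50.
Cumulative spending $1482 + $442.50 = $1924.50 stays under the $7600 maximum.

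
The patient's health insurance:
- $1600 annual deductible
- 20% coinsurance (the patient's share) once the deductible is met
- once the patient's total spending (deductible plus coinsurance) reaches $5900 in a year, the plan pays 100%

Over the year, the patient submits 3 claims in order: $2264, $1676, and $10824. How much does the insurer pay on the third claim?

$8659.20

Claim 1 ($2264): $1600 finishes the deductible; $664 goes to coinsurance; patient's 20% is $132.80. Patient pays $1732.80; OOP now $1732.80. Plan pays $2264 − $1732.80 = $531.20.
Claim 2 ($1676): deductible already satisfied, so patient's share is 20% × $1676 = $335.20. Cost to patient: $335.20. OOP to date $2068. Insurer: $1676 − $335.20 = $1340.80.
Claim 3 ($10824): deductible met; 20% of $10824 = $2164.80. Cost to patient: $2164.80. OOP to date $4232.80. Plan pays $10824 − $2164.80 = $8659.20.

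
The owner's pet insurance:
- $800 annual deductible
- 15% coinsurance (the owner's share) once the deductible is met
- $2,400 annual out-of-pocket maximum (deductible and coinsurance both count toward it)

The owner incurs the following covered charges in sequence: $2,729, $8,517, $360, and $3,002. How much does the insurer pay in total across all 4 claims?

Claim 1 ($2,729): $800 to deductible, leaving $1,929; 15% of $1,929 = $289.35. Owner pays $1,089.35; OOP now $1,089.35. Insurer: $2,729 − $1,089.35 = $1,639.65.
Claim 2 ($8,517): 15% coinsurance on $8,517 = $1,277.55. Owner pays $1,277.55; OOP now $2,366.90. Plan pays $8,517 − $1,277.55 = $7,239.45.
Claim 3 ($360): deductible met; 15% of $360 = $54. Adding that to $2,366.90 gives $2,420.90, past the $2,400 cap; owner pays only $2,400 − $2,366.90 = $33.10. Insurer: $360 − $33.10 = $326.90.
Claim 4 ($3,002): 15% coinsurance on $3,002 = $450.30. Adding that to $2,400 gives $2,850.30, past the $2,400 cap; owner pays only $2,400 − $2,400 = $0. Insurer: $3,002 − $0 = $3,002.
Insurer total: $1,639.65 + $7,239.45 + $326.90 + $3,002 = $12,208.

$12,208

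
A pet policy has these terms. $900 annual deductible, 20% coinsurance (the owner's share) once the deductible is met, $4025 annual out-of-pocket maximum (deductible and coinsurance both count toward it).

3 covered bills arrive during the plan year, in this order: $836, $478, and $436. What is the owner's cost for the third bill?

$87.20

Claim 1 — $836: all of it applies to the deductible. Cost to owner: $836. OOP to date $836.
Claim 2 — $478: deductible takes $64, $414 remains; coinsurance $414 × 20% = $82.80. Cost to owner: $146.80. OOP to date $982.80.
Claim 3 — $436: deductible met; 20% of $436 = $87.20. Owner pays $87.20; OOP now $1070.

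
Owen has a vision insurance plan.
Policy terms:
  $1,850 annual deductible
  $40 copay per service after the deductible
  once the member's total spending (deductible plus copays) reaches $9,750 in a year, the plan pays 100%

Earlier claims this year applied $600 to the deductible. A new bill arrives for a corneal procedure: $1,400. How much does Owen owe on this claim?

$1,290

Remaining deductible: $1,850 − $600 = $1,250.
The remaining $150 (= $1,400 − $1,250) moves to the copay.
Copay on this service: $40.
That puts the member's cost at $1,250 + $40 = $1,290 before any cap.
Cumulative spending $600 + $1,290 = $1,890 stays under the $9,750 maximum.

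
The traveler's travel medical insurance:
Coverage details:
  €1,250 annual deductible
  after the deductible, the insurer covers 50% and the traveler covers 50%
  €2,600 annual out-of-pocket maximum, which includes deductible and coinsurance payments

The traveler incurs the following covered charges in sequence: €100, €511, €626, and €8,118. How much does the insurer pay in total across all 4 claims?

€6,755

Claim 1 (€100): entire amount goes to the deductible. Cost to traveler: €100. OOP to date €100. Insurer: €100 − €100 = €0.
Claim 2 (€511): all of it applies to the deductible. Traveler pays €511; OOP now €611. Insurer: €511 − €511 = €0.
Claim 3 (€626): fully absorbed by the deductible. Traveler pays €626; OOP now €1,237. Plan pays €626 − €626 = €0.
Claim 4 (€8,118): €13 finishes the deductible; €8,105 goes to coinsurance; coinsurance €8,105 × 50% = €4,052.50. Deductible plus coinsurance: €13 + €4,052.50 = €4,065.50. OOP would hit €5,302.50 > €2,600, so the cap limits the traveler to €2,600 − €1,237 = €1,363. Plan pays €8,118 − €1,363 = €6,755.
Insurer total = bills − traveler's total = €9,355 − €2,600 = €6,755.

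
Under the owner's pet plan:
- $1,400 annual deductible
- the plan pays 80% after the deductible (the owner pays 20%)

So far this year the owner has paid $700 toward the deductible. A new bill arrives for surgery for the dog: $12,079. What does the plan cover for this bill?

$700 of the $1,400 deductible is already met, leaving $700.
The remaining $11,379 (= $12,079 − $700) moves to coinsurance.
20% of $11,379 = $2,275.80 falls to the owner.
So the owner owes $700 + $2,275.80 = $2,975.80.
The insurer covers the remainder: $12,079 − $2,975.80 = $9,103.20.

$9,103.20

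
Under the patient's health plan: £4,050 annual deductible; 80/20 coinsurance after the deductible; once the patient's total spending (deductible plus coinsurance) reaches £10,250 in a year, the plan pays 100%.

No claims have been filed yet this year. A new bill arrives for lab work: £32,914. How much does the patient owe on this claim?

£9,822.80

Nothing has been paid toward the £4,050 deductible, so the first £4,050 of this charge is applied there.
After the £4,050 deductible portion, £32,914 − £4,050 = £28,864 is subject to coinsurance.
20% of £28,864 = £5,772.80 falls to the patient.
That puts the patient's cost at £4,050 + £5,772.80 = £9,822.80 before any cap.
Total out-of-pocket so far would be £0 + £9,822.80 = £9,822.80, below the £10,250 cap — no reduction.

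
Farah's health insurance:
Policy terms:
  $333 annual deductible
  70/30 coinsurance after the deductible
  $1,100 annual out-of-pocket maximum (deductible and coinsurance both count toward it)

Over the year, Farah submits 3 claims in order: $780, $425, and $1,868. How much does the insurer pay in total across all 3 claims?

Claim 1 — $780: deductible takes $333, $447 remains; 30% of $447 = $134.10. Cost to patient: $467.10. OOP to date $467.10. Plan pays $780 − $467.10 = $312.90.
Claim 2 — $425: 30% coinsurance on $425 = $127.50. Patient pays $127.50; OOP now $594.60. Plan pays $425 − $127.50 = $297.50.
Claim 3 — $1,868: deductible met; 30% of $1,868 = $560.40. That would push OOP to $1,155, over the $1,100 cap, so patient pays $1,100 − $594.60 = $505.40. Plan pays $1,868 − $505.40 = $1,362.60.
Insurer total = bills − patient's total = $3,073 − $1,100 = $1,973.

$1,973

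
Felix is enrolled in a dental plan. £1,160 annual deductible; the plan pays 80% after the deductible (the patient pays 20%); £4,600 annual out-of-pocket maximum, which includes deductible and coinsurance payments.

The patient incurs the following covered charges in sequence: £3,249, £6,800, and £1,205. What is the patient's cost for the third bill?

£241

#1 (£3,249): £1,160 to deductible, leaving £2,089; 20% of £2,089 = £417.80. Cost to patient: £1,577.80. OOP to date £1,577.80.
#2 (£6,800): 20% coinsurance on £6,800 = £1,360. Patient pays £1,360; OOP now £2,937.80.
#3 (£1,205): deductible met; 20% of £1,205 = £241. Patient pays £241; OOP now £3,178.80.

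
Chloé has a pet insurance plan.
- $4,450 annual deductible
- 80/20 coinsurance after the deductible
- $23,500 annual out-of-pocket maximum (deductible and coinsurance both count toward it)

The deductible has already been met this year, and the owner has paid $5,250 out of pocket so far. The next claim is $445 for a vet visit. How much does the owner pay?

With the deductible met, the entire $445 is subject to coinsurance.
Coinsurance: $445 × 20% = $89.
Cumulative spending $5,250 + $89 = $5,339 stays under the $23,500 maximum.

$89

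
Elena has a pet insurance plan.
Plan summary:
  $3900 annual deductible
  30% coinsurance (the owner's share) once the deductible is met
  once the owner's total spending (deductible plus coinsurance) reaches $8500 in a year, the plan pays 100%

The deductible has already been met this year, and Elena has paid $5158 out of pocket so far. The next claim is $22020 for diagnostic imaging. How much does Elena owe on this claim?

$3342

With the deductible met, the entire $22020 is subject to coinsurance.
Owner's 30% share of $22020 is $6606.
Adding $6606 to the $5158 already spent would give $11764, which exceeds the $8500 cap; the owner pays just $8500 − $5158 = $3342.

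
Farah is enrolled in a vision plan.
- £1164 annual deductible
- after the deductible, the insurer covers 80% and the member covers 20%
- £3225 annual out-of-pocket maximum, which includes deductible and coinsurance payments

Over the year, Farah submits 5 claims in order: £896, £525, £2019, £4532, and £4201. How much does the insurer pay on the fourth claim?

£3625.60

Claim 1 — £896: all of it applies to the deductible. Member owes £896 (running OOP £896). Insurer: £896 − £896 = £0.
Claim 2 — £525: £268 to deductible, leaving £257; coinsurance £257 × 20% = £51.40. Member pays £319.40; OOP now £1215.40. Plan pays £525 − £319.40 = £205.60.
Claim 3 — £2019: 20% coinsurance on £2019 = £403.80. Member owes £403.80 (running OOP £1619.20). Insurer: £2019 − £403.80 = £1615.20.
Claim 4 — £4532: deductible already satisfied, so member's share is 20% × £4532 = £906.40. Member pays £906.40; OOP now £2525.60. Plan pays £4532 − £906.40 = £3625.60.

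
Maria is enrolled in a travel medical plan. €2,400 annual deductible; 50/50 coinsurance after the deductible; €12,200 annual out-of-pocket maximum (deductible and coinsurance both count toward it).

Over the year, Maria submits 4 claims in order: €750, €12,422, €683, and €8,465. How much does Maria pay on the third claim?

Claim 1 — €750: all of it applies to the deductible. Cost to traveler: €750. OOP to date €750.
Claim 2 — €12,422: €1,650 to deductible, leaving €10,772; 50% of €10,772 = €5,386. Traveler owes €7,036 (running OOP €7,786).
Claim 3 — €683: deductible met; 50% of €683 = €341.50. Traveler pays €341.50; OOP now €8,127.50.

€341.50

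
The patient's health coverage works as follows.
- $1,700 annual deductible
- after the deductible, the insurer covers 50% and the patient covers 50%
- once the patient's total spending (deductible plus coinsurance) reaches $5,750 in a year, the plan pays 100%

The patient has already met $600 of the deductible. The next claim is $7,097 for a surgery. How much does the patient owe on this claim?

$4,098.50

Deductible still to meet: $1,700 − $600 = $1,100.
That leaves $7,097 − $1,100 = $5,997 for coinsurance.
50% of $5,997 = $2,998.50 falls to the patient.
That puts the patient's cost at $1,100 + $2,998.50 = $4,098.50 before any cap.
Total out-of-pocket so far would be $600 + $4,098.50 = $4,698.50, below the $5,750 cap — no reduction.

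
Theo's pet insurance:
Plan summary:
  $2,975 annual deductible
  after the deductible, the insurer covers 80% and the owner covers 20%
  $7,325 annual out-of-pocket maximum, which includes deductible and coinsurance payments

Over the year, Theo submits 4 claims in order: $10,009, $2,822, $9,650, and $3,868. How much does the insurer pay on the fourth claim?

Claim 1 ($10,009): $2,975 finishes the deductible; $7,034 goes to coinsurance; owner's 20% is $1,406.80. Owner pays $4,381.80; OOP now $4,381.80. Plan pays $10,009 − $4,381.80 = $5,627.20.
Claim 2 ($2,822): 20% coinsurance on $2,822 = $564.40. Owner pays $564.40; OOP now $4,946.20. Plan pays $2,822 − $564.40 = $2,257.60.
Claim 3 ($9,650): 20% coinsurance on $9,650 = $1,930. Owner pays $1,930; OOP now $6,876.20. Plan pays $9,650 − $1,930 = $7,720.
Claim 4 ($3,868): 20% coinsurance on $3,868 = $773.60. Adding that to $6,876.20 gives $7,649.80, past the $7,325 cap; owner pays only $7,325 − $6,876.20 = $448.80. Plan pays $3,868 − $448.80 = $3,419.20.

$3,419.20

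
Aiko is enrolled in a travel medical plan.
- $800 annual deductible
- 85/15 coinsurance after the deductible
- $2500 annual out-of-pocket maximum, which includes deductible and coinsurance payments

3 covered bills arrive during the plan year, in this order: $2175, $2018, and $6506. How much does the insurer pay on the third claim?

#1 ($2175): $800 finishes the deductible; $1375 goes to coinsurance; coinsurance $1375 × 15% = $206.25. Cost to traveler: $1006.25. OOP to date $1006.25. Plan pays $2175 − $1006.25 = $1168.75.
#2 ($2018): deductible met; 15% of $2018 = $302.70. Traveler owes $302.70 (running OOP $1308.95). Insurer: $2018 − $302.70 = $1715.30.
#3 ($6506): deductible met; 15% of $6506 = $975.90. Traveler pays $975.90; OOP now $2284.85. Insurer: $6506 − $975.90 = $5530.10.

$5530.10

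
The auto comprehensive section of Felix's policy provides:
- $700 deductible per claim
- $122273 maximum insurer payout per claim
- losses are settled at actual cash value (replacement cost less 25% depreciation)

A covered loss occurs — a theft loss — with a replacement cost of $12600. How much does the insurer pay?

$8750

Actual cash value after 25% depreciation: $12600 × 75% = $9450.
Subtract the deductible: $9450 − $700 = $8750.
$8750 is within the $122273 limit, so the insurer pays $8750.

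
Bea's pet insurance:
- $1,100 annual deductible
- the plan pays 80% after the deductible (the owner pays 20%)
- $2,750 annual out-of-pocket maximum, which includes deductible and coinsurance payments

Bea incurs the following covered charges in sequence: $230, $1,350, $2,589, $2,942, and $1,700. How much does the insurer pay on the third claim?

#1 ($230): all of it applies to the deductible. Owner owes $230 (running OOP $230). Plan pays $230 − $230 = $0.
#2 ($1,350): deductible takes $870, $480 remains; owner's 20% is $96. Cost to owner: $966. OOP to date $1,196. Insurer: $1,350 − $966 = $384.
#3 ($2,589): deductible already satisfied, so owner's share is 20% × $2,589 = $517.80. Cost to owner: $517.80. OOP to date $1,713.80. Plan pays $2,589 − $517.80 = $2,071.20.

$2,071.20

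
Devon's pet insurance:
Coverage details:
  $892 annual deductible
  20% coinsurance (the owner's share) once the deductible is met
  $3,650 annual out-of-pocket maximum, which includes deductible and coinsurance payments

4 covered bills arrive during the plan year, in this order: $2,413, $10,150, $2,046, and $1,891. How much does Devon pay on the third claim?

$409.20

#1 ($2,413): deductible takes $892, $1,521 remains; owner's 20% is $304.20. Owner pays $1,196.20; OOP now $1,196.20.
#2 ($10,150): deductible already satisfied, so owner's share is 20% × $10,150 = $2,030. Cost to owner: $2,030. OOP to date $3,226.20.
#3 ($2,046): deductible met; 20% of $2,046 = $409.20. Owner pays $409.20; OOP now $3,635.40.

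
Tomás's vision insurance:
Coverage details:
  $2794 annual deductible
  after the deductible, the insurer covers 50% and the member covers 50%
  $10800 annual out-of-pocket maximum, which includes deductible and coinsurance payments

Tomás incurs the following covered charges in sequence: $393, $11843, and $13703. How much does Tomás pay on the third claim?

$3285

#1 ($393): all of it applies to the deductible. Member pays $393; OOP now $393.
#2 ($11843): $2401 to deductible, leaving $9442; coinsurance $9442 × 50% = $4721. Cost to member: $7122. OOP to date $7515.
#3 ($13703): deductible met; 50% of $13703 = $6851.50. OOP would hit $14366.50 > $10800, so the cap limits the member to $10800 − $7515 = $3285.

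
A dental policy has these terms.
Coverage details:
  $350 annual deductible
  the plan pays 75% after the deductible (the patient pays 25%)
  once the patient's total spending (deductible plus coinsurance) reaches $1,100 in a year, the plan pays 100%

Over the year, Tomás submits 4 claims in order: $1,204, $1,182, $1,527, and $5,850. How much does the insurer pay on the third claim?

Bill 1, $1,204: $350 to deductible, leaving $854; 25% of $854 = $213.50. Patient owes $563.50 (running OOP $563.50). Plan pays $1,204 − $563.50 = $640.50.
Bill 2, $1,182: 25% coinsurance on $1,182 = $295.50. Patient pays $295.50; OOP now $859. Insurer: $1,182 − $295.50 = $886.50.
Bill 3, $1,527: 25% coinsurance on $1,527 = $381.75. That would push OOP to $1,240.75, over the $1,100 cap, so patient pays $1,100 − $859 = $241. Plan pays $1,527 − $241 = $1,286.

$1,286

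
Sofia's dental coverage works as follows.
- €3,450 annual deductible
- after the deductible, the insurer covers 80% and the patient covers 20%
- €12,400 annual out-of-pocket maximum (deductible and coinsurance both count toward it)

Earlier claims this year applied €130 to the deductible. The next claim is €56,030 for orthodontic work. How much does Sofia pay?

Deductible still to meet: €3,450 − €130 = €3,320.
After the €3,320 deductible portion, €56,030 − €3,320 = €52,710 is subject to coinsurance.
Coinsurance: €52,710 × 20% = €10,542.
So the patient owes €3,320 + €10,542 = €13,862 before any cap.
Adding €13,862 to the €130 already spent would give €13,992, which exceeds the €12,400 cap; the patient pays just €12,400 − €130 = €12,270.

€12,270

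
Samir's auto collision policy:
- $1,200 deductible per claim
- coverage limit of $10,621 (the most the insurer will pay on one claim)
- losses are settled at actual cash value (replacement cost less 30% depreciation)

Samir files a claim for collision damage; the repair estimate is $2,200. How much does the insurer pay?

Actual cash value after 30% depreciation: $2,200 × 70% = $1,540.
Subtract the deductible: $1,540 − $1,200 = $340.
That's under the $10,621 cap, so the insurer reimburses the full $340.

$340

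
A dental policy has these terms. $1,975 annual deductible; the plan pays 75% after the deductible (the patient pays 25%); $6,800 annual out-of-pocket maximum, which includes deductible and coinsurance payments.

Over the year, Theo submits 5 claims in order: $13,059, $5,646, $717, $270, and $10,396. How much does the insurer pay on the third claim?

Claim 1 ($13,059): $1,975 to deductible, leaving $11,084; patient's 25% is $2,771. Patient owes $4,746 (running OOP $4,746). Plan pays $13,059 − $4,746 = $8,313.
Claim 2 ($5,646): 25% coinsurance on $5,646 = $1,411.50. Cost to patient: $1,411.50. OOP to date $6,157.50. Plan pays $5,646 − $1,411.50 = $4,234.50.
Claim 3 ($717): deductible already satisfied, so patient's share is 25% × $717 = $179.25. Cost to patient: $179.25. OOP to date $6,336.75. Insurer: $717 − $179.25 = $537.75.

$537.75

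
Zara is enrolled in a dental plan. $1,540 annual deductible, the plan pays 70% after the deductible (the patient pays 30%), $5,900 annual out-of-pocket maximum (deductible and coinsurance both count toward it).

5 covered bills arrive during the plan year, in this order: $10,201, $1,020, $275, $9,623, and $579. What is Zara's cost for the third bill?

$82.50

#1 ($10,201): deductible takes $1,540, $8,661 remains; 30% of $8,661 = $2,598.30. Patient pays $4,138.30; OOP now $4,138.30.
#2 ($1,020): deductible met; 30% of $1,020 = $306. Patient owes $306 (running OOP $4,444.30).
#3 ($275): deductible met; 30% of $275 = $82.50. Cost to patient: $82.50. OOP to date $4,526.80.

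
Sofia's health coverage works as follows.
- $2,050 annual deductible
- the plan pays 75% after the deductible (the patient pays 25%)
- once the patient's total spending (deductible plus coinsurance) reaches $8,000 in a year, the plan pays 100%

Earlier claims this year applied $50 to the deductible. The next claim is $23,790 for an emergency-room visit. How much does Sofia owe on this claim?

$7,447.50

Deductible still to meet: $2,050 − $50 = $2,000.
After the $2,000 deductible portion, $23,790 − $2,000 = $21,790 is subject to coinsurance.
Coinsurance: $21,790 × 25% = $5,447.50.
That puts the patient's cost at $2,000 + $5,447.50 = $7,447.50 before any cap.
Year-to-date out-of-pocket becomes $50 + $7,447.50 = $7,497.50, still under the $8,000 maximum, so no cap applies.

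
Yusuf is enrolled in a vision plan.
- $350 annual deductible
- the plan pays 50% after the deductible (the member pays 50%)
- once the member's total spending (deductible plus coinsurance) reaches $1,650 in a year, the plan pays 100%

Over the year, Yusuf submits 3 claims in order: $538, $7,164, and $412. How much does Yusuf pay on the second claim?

$1,206

Claim 1 ($538): $350 to deductible, leaving $188; 50% of $188 = $94. Member owes $444 (running OOP $444).
Claim 2 ($7,164): deductible met; 50% of $7,164 = $3,582. Adding that to $444 gives $4,026, past the $1,650 cap; member pays only $1,650 − $444 = $1,206.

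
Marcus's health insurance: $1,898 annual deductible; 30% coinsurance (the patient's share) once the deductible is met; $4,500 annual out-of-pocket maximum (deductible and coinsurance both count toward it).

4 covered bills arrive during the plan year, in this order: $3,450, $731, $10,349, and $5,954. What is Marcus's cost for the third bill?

$1,917.10

#1 ($3,450): deductible takes $1,898, $1,552 remains; patient's 30% is $465.60. Cost to patient: $2,363.60. OOP to date $2,363.60.
#2 ($731): deductible already satisfied, so patient's share is 30% × $731 = $219.30. Patient owes $219.30 (running OOP $2,582.90).
#3 ($10,349): 30% coinsurance on $10,349 = $3,104.70. That would push OOP to $5,687.60, over the $4,500 cap, so patient pays $4,500 − $2,582.90 = $1,917.10.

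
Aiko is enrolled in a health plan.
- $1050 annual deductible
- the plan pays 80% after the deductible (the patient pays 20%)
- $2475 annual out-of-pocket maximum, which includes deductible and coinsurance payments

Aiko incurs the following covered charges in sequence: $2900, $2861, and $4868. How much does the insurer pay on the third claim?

#1 ($2900): $1050 to deductible, leaving $1850; patient's 20% is $370. Patient pays $1420; OOP now $1420. Insurer: $2900 − $1420 = $1480.
#2 ($2861): deductible already satisfied, so patient's share is 20% × $2861 = $572.20. Cost to patient: $572.20. OOP to date $1992.20. Insurer: $2861 − $572.20 = $2288.80.
#3 ($4868): deductible already satisfied, so patient's share is 20% × $4868 = $973.60. Adding that to $1992.20 gives $2965.80, past the $2475 cap; patient pays only $2475 − $1992.20 = $482.80. Insurer: $4868 − $482.80 = $4385.20.

$4385.20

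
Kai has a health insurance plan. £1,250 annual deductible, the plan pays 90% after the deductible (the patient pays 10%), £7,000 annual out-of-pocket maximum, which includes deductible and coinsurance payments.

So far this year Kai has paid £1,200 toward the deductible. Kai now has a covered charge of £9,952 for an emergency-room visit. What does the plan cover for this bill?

£8,911.80

£1,200 of the £1,250 deductible is already met, leaving £50.
That leaves £9,952 − £50 = £9,902 for coinsurance.
Patient's 10% share of £9,902 is £990.20.
That puts the patient's cost at £50 + £990.20 = £1,040.20 before any cap.
Year-to-date out-of-pocket becomes £1,200 + £1,040.20 = £2,240.20, still under the £7,000 maximum, so no cap applies.
Insurer pays the balance: £9,952 − £1,040.20 = £8,911.80.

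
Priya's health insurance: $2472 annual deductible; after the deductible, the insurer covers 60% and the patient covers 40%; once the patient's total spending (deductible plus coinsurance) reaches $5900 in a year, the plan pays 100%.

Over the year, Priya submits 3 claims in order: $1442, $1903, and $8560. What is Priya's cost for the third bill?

Claim 1 — $1442: entire amount goes to the deductible. Patient owes $1442 (running OOP $1442).
Claim 2 — $1903: $1030 to deductible, leaving $873; coinsurance $873 × 40% = $349.20. Patient owes $1379.20 (running OOP $2821.20).
Claim 3 — $8560: 40% coinsurance on $8560 = $3424. Adding that to $2821.20 gives $6245.20, past the $5900 cap; patient pays only $5900 − $2821.20 = $3078.80.

$3078.80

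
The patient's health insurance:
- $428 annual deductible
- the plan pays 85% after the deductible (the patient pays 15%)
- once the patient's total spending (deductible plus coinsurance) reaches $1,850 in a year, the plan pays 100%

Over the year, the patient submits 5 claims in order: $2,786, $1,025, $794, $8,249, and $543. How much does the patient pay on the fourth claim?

Claim 1 ($2,786): deductible takes $428, $2,358 remains; patient's 15% is $353.70. Cost to patient: $781.70. OOP to date $781.70.
Claim 2 ($1,025): 15% coinsurance on $1,025 = $153.75. Patient pays $153.75; OOP now $935.45.
Claim 3 ($794): deductible met; 15% of $794 = $119.10. Cost to patient: $119.10. OOP to date $1,054.55.
Claim 4 ($8,249): deductible met; 15% of $8,249 = $1,237.35. Adding that to $1,054.55 gives $2,291.90, past the $1,850 cap; patient pays only $1,850 − $1,054.55 = $795.45.

$795.45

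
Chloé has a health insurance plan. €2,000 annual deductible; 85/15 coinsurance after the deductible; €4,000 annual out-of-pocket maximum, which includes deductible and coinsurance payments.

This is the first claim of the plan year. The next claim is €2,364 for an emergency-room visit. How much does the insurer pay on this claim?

Nothing has been paid toward the €2,000 deductible, so the first €2,000 of this charge is applied there.
That leaves €2,364 − €2,000 = €364 for coinsurance.
Coinsurance: €364 × 15% = €54.60.
That puts the patient's cost at €2,000 + €54.60 = €2,054.60 before any cap.
Total out-of-pocket so far would be €0 + €2,054.60 = €2,054.60, below the €4,000 cap — no reduction.
Insurer pays the balance: €2,364 − €2,054.60 = €309.40.

€309.40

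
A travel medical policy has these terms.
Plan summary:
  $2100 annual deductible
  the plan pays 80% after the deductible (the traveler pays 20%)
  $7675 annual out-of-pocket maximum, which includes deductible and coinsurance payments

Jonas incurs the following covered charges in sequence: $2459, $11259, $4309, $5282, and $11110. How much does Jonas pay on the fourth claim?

Claim 1 ($2459): $2100 finishes the deductible; $359 goes to coinsurance; 20% of $359 = $71.80. Cost to traveler: $2171.80. OOP to date $2171.80.
Claim 2 ($11259): deductible met; 20% of $11259 = $2251.80. Traveler owes $2251.80 (running OOP $4423.60).
Claim 3 ($4309): deductible already satisfied, so traveler's share is 20% × $4309 = $861.80. Cost to traveler: $861.80. OOP to date $5285.40.
Claim 4 ($5282): deductible already satisfied, so traveler's share is 20% × $5282 = $1056.40. Cost to traveler: $1056.40. OOP to date $6341.80.

$1056.40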